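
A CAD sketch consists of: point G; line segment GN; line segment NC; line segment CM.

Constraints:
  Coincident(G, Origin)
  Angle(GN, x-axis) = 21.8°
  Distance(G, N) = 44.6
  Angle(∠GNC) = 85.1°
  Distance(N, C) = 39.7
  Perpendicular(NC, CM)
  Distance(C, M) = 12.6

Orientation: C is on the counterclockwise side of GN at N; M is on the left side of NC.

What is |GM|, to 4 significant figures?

47.98

G is at the origin; GN runs at 21.8° with length 44.6, so N = 44.6·(cos 21.8°, sin 21.8°) = (41.41, 16.56). ∠GNC = 85.1°, so NC runs at 21.8° + (180° − 85.1°) = 116.7° from the x-axis; with |NC| = 39.7, C = N + 39.7·(cos 116.7°, sin 116.7°) = (23.57, 52.03). The perpendicularity gives CM at right angles to NC; with |CM| = 12.6 on the left of NC, M = C + 12.6·(-0.8934, -0.4493) = (12.32, 46.37). Then |GM| = |M − G| = 47.98.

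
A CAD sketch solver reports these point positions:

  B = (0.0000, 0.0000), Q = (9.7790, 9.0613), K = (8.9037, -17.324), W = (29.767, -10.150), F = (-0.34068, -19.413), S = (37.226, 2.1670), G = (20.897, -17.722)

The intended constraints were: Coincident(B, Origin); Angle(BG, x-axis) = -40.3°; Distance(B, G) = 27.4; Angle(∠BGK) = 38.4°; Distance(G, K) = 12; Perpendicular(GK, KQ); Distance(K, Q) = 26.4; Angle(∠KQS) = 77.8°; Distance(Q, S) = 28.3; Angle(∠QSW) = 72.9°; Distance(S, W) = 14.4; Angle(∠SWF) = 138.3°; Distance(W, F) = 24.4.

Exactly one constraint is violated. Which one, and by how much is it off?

Distance(W, F) = 24.4 — off by 7.10.

B = (0.00, 0.00) ✓; BG at -40.30° ✓; |BG| = 27.40 ✓; ∠BGK = 38.40° ✓; |GK| = 12.00 ✓; ∠(GK, KQ) = 90.00° ✓; |KQ| = 26.40 ✓; ∠KQS = 77.80° ✓; |QS| = 28.30 ✓; ∠QSW = 72.90° ✓; |SW| = 14.40 ✓; ∠SWF = 138.3° ✓; |WF| = 31.50 ✗.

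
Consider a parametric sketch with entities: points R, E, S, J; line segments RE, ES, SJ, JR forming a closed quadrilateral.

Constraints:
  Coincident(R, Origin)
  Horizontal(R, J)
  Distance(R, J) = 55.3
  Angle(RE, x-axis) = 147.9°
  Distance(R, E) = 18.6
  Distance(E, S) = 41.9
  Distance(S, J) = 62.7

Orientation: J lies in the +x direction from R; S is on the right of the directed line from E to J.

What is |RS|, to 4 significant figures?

29.05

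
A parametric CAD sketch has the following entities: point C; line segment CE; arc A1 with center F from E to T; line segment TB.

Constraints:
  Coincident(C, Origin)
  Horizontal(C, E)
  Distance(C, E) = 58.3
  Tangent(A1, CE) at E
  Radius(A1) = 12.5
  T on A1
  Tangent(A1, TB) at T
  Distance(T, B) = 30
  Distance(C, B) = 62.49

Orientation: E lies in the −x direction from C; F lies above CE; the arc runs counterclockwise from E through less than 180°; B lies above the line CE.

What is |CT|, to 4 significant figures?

47.48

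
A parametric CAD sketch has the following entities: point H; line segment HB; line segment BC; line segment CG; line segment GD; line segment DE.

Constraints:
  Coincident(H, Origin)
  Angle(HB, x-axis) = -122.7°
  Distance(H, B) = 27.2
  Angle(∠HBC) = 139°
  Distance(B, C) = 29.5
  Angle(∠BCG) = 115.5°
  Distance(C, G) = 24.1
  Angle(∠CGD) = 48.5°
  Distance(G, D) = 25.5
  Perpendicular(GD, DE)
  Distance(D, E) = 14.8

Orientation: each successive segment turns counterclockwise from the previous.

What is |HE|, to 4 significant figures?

43.57

∠CGD = 48.5° gives GD at 114.3° from the x-axis; with |GD| = 25.5, D = (2.093, -35.97). The perpendicularity gives DE at right angles to GD, so DE runs at -155.7°; with |DE| = 14.8, E = (-11.40, -42.06). Then |HE| = |E − H| = 43.57.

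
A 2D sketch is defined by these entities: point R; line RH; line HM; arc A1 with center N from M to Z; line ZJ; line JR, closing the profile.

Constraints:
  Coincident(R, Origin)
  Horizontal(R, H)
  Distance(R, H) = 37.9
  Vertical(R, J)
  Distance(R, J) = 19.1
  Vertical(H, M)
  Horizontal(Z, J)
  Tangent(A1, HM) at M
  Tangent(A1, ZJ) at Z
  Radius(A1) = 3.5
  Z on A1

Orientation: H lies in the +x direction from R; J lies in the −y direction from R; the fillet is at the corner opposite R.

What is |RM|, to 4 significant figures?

40.98

R is at the origin; RH is horizontal with |RH| = 37.9 and H on the +x side, so H = (37.90, 0.000). RJ is vertical with |RJ| = 19.1 and J on the −y side, so J = (0.000, -19.10). The virtual corner opposite R is at (37.90, -19.10). Since A1 is tangent to HM there, NM ⟂ HM and since A1 is tangent to ZJ there, NZ ⟂ ZJ, with radius 3.5, so the center N sits 3.5 in from both sides at N = (34.40, -15.60). That places the tangent points at M = (37.90, -15.60) on HM and Z = (34.40, -19.10) on ZJ. Then |RM| = |M − R| = 40.98.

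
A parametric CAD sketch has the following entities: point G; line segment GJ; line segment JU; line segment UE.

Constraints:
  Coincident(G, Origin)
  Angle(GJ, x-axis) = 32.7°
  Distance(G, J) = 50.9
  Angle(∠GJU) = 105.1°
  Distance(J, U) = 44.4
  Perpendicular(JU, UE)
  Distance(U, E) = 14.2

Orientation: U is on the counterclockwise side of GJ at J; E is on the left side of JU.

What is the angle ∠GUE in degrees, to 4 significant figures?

49.56°

G is at the origin; GJ runs at 32.7° with length 50.9, so J = 50.9·(cos 32.7°, sin 32.7°) = (42.83, 27.50). ∠GJU = 105.1°, so JU runs at 32.7° + (180° − 105.1°) = 107.6° from the x-axis; with |JU| = 44.4, U = J + 44.4·(cos 107.6°, sin 107.6°) = (29.41, 69.82). JU is perpendicular to UE; with |UE| = 14.2 on the left of JU, E = U + 14.2·(-0.9532, -0.3024) = (15.87, 65.53). Then cos ∠GUE = UG·UE / (|UG||UE|), giving 49.56°.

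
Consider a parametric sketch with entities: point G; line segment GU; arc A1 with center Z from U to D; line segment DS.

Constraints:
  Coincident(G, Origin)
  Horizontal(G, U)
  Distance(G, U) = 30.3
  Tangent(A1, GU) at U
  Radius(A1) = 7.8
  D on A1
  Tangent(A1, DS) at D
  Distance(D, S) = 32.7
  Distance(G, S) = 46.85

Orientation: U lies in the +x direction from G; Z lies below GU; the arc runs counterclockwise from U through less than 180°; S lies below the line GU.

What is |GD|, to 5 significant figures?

23.875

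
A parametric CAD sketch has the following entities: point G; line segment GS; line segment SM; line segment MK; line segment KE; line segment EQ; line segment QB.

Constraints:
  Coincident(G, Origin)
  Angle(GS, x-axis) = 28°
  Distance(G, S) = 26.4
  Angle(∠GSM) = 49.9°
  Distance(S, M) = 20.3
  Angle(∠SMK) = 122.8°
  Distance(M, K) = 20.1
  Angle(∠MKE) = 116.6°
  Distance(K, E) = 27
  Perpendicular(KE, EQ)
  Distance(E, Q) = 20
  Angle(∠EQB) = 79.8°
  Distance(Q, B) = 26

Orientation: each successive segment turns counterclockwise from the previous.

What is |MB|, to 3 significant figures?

10.7

G is at the origin; GS runs at 28.0° with length 26.4, so S = (23.3, 12.4). ∠GSM = 49.9° gives SM at 158° from the x-axis; with |SM| = 20.3, M = (4.47, 20.0). ∠SMK = 122.8° gives MK at -145° from the x-axis; with |MK| = 20.1, K = (-11.9, 8.35). ∠MKE = 116.6° gives KE at -81.3° from the x-axis; with |KE| = 27.0, E = (-7.85, -18.3). KE is perpendicular to EQ, so EQ runs at 8.70°; with |EQ| = 20.0, Q = (11.9, -15.3). ∠EQB = 79.8° gives QB at 109° from the x-axis; with |QB| = 26.0, B = (3.50, 9.28). Then |MB| = |B − M| = 10.7.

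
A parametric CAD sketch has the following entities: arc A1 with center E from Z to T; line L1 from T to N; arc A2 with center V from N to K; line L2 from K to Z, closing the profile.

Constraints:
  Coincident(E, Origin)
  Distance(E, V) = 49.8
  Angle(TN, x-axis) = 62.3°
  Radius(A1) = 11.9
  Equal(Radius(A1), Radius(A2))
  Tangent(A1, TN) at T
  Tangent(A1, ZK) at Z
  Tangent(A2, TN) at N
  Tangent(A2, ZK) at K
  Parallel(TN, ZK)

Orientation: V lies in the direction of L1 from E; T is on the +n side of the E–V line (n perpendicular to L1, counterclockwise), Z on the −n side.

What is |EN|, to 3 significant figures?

51.2

Tangency of A1 to both parallel lines with radius 11.9 puts T and Z at E ± 11.9·n: T = (-10.5, 5.53), Z = (10.5, -5.53). Equal radii place N and K the same way about V: N = V + 11.9·n = (12.6, 49.6), K = V − 11.9·n = (33.7, 38.6). Then |EN| = |N − E| = 51.2.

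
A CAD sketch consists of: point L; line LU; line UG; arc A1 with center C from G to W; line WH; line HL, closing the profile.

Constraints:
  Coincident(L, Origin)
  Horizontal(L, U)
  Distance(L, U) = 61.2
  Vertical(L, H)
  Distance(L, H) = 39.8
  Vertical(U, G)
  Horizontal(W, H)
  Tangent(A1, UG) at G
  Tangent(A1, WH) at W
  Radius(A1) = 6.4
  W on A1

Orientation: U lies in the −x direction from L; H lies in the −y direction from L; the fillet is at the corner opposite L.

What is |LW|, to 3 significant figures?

67.7

L is at the origin; L and U share the same y with |LU| = 61.2 and U on the −x side, so U = (-61.2, 0.00). LH is vertical with |LH| = 39.8 and H on the −y side, so H = (0.00, -39.8). The virtual corner opposite L is at (-61.2, -39.8). Since A1 is tangent to UG there, CG ⟂ UG and since A1 is tangent to WH there, CW ⟂ WH, with radius 6.4, so the center C sits 6.4 in from both sides at C = (-54.8, -33.4). That places the tangent points at G = (-61.2, -33.4) on UG and W = (-54.8, -39.8) on WH. Then |LW| = |W − L| = 67.7.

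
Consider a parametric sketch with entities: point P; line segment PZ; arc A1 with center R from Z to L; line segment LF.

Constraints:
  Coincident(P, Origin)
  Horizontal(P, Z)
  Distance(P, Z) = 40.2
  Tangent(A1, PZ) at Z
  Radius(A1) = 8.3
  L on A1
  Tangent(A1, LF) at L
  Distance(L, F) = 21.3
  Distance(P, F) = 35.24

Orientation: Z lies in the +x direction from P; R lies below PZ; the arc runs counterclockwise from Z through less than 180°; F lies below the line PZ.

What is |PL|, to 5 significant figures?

32.896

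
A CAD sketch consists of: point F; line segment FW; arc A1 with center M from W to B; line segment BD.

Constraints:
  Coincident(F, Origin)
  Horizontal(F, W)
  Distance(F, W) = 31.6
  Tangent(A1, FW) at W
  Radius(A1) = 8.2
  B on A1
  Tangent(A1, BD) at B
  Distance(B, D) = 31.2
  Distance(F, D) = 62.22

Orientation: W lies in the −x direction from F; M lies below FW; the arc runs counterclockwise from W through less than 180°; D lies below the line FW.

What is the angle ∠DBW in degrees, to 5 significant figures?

148.82°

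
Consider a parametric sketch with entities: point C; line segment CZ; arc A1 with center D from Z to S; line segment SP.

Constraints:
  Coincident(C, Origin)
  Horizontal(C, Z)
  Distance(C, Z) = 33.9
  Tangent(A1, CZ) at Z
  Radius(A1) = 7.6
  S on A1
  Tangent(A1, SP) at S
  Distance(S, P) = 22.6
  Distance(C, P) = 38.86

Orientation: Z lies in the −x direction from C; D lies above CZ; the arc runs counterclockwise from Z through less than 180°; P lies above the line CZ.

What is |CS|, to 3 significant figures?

27.3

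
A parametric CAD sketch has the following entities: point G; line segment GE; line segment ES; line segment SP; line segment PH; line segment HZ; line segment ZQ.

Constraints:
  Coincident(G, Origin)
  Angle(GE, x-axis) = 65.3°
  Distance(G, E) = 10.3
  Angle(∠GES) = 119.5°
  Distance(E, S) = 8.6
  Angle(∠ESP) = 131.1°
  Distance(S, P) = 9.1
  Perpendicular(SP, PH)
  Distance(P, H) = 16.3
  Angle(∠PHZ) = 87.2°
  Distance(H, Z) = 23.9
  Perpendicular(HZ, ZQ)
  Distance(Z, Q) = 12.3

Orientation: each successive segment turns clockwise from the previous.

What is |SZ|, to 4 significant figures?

21.15

G is at the origin; GE runs at 65.3° with length 10.3, so E = (4.304, 9.358). ∠GES = 119.5° gives ES at 4.800° from the x-axis; with |ES| = 8.6, S = (12.87, 10.08). ∠ESP = 131.1° gives SP at -44.10° from the x-axis; with |SP| = 9.1, P = (19.41, 3.744). The perpendicularity gives PH at right angles to SP, so PH runs at -134.1°; with |PH| = 16.3, H = (8.065, -7.961). ∠PHZ = 87.2° gives HZ at 133.1° from the x-axis; with |HZ| = 23.9, Z = (-8.265, 9.490). Then |SZ| = |Z − S| = 21.15.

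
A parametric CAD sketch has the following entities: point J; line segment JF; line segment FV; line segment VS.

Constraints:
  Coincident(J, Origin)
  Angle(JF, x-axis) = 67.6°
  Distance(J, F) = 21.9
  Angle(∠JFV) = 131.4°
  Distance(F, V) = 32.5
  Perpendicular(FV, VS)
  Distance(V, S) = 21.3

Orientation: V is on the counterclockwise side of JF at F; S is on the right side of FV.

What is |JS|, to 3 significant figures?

60.3

J is at the origin; JF runs at 67.6° with length 21.9, so F = 21.9·(cos 67.6°, sin 67.6°) = (8.35, 20.2). ∠JFV = 131.4°, so FV runs at 67.6° + (180° − 131.4°) = 116° from the x-axis; with |FV| = 32.5, V = F + 32.5·(cos 116°, sin 116°) = (-6.00, 49.4). FV ⟂ VS; with |VS| = 21.3 on the right of FV, S = V + 21.3·(0.897, 0.442) = (13.1, 58.8). Then |JS| = |S − J| = 60.3.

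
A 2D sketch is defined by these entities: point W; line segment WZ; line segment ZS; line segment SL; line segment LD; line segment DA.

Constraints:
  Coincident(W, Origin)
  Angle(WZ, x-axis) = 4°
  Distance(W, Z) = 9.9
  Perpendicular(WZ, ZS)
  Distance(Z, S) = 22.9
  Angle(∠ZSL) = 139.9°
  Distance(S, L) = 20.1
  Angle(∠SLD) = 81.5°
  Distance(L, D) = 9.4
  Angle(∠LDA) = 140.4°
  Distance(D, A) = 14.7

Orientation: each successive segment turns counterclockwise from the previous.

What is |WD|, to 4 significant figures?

32.57

W is at the origin; WZ runs at 4.0° with length 9.9, so Z = (9.876, 0.6906). The perpendicularity gives ZS at right angles to WZ, so ZS runs at 94.00°; with |ZS| = 22.9, S = (8.278, 23.53). ∠ZSL = 139.9° gives SL at 134.1° from the x-axis; with |SL| = 20.1, L = (-5.709, 37.97). ∠SLD = 81.5° gives LD at -127.4° from the x-axis; with |LD| = 9.4, D = (-11.42, 30.50). Then |WD| = |D − W| = 32.57.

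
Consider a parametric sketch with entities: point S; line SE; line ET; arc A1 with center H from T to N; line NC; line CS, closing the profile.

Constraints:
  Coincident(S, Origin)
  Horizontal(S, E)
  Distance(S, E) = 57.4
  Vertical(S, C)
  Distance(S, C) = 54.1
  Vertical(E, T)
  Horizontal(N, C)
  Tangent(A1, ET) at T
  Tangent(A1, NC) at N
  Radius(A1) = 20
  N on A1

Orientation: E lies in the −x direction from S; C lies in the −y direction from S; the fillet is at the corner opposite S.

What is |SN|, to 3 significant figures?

65.8

S is at the origin; S and E share the same y with |SE| = 57.4 and E on the −x side, so E = (-57.4, 0.00). SC is vertical with |SC| = 54.1 and C on the −y side, so C = (0.00, -54.1). The virtual corner opposite S is at (-57.4, -54.1). Tangency of A1 to ET means the radius HT is perpendicular to ET and A1 meets NC tangentially, so HN is at right angles to NC, with radius 20.0, so the center H sits 20.0 in from both sides at H = (-37.4, -34.1). That places the tangent points at T = (-57.4, -34.1) on ET and N = (-37.4, -54.1) on NC. Then |SN| = |N − S| = 65.8.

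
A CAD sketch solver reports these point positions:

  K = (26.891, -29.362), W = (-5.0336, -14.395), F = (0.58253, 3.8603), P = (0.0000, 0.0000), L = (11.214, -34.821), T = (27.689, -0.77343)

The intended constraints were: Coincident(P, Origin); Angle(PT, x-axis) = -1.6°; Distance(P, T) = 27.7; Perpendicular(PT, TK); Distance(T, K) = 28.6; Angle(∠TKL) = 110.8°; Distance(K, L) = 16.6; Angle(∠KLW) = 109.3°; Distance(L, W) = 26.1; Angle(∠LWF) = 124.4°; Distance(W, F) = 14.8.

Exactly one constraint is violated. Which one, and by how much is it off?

Distance(W, F) = 14.8 — off by 4.30.

P = (0.00, 0.00) ✓; PT at -1.600° ✓; |PT| = 27.70 ✓; ∠(PT, TK) = 90.00° ✓; |TK| = 28.60 ✓; ∠TKL = 110.8° ✓; |KL| = 16.60 ✓; ∠KLW = 109.3° ✓; |LW| = 26.10 ✓; ∠LWF = 124.4° ✓; |WF| = 19.10 ✗.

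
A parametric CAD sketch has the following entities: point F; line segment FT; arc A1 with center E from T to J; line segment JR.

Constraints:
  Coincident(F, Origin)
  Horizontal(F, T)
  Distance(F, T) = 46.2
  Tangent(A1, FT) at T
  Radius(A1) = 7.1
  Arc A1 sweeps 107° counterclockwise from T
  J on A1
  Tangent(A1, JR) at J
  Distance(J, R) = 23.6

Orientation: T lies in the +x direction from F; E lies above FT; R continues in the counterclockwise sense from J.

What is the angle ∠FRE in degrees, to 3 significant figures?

55.7°

F is at the origin; F and T share the same y with |FT| = 46.2 and T on the +x side, so T = (46.2, 0.00). A1 meets FT tangentially, so ET is at right angles to FT, so E = T + (0, 7.1) = (46.2, 7.10). On A1, T sits at bearing -90° from E; a 107° counterclockwise sweep puts J at bearing 17°, so J = E + 7.1·(cos 17°, sin 17°) = (53.0, 9.18). Since A1 is tangent to JR there, EJ ⟂ JR, so JR runs along (−sin 17°, cos 17°); with |JR| = 23.6, R = (46.1, 31.7). Then cos ∠FRE = RF·RE / (|RF||RE|), giving 55.7°.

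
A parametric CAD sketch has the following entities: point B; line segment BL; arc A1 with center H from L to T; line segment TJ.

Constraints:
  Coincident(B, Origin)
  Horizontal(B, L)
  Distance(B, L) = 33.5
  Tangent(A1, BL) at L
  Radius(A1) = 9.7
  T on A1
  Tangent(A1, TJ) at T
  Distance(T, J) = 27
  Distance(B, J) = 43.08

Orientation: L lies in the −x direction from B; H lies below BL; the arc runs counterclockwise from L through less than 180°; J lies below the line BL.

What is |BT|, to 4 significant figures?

43.86

B is at the origin; BL is horizontal with |BL| = 33.5 and L on the −x side, so L = (-33.50, 0.000). A1 meets BL tangentially, so HL is at right angles to BL, so H = L + (0, -9.7) = (-33.50, -9.700). Since HT ⟂ TJ (tangency), |HJ| = √(9.7² + 27.0²) = 28.69 regardless of where T sits on A1. So J lies on both circle(B, 43.08) and circle(H, 28.69); the below-BL intersection is J = (-23.03, -36.41). T is the foot of the tangent from J: T = (-40.80, -16.09).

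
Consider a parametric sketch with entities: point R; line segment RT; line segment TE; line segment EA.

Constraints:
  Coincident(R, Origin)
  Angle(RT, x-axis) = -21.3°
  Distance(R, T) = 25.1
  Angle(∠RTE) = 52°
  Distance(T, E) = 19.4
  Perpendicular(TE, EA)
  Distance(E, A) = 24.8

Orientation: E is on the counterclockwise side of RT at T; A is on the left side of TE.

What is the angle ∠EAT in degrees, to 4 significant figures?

38.03°

R is at the origin; RT runs at -21.3° with length 25.1, so T = 25.1·(cos -21.3°, sin -21.3°) = (23.39, -9.118). ∠RTE = 52.0°, so TE runs at -21.3° + (180° − 52.0°) = 106.7° from the x-axis; with |TE| = 19.4, E = T + 19.4·(cos 106.7°, sin 106.7°) = (17.81, 9.464). TE is perpendicular to EA; with |EA| = 24.8 on the left of TE, A = E + 24.8·(-0.9578, -0.2874) = (-5.943, 2.338). Then cos ∠EAT = AE·AT / (|AE||AT|), giving 38.03°.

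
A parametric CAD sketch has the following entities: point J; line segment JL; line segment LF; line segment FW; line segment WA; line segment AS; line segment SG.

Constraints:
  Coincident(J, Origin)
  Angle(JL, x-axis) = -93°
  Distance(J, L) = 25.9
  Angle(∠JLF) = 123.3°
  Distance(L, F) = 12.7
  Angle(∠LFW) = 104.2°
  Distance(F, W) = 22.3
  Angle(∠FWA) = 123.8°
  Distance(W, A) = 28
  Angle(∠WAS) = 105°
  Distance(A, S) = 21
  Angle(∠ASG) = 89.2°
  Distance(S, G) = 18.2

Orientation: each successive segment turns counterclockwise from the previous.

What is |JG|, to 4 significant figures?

5.944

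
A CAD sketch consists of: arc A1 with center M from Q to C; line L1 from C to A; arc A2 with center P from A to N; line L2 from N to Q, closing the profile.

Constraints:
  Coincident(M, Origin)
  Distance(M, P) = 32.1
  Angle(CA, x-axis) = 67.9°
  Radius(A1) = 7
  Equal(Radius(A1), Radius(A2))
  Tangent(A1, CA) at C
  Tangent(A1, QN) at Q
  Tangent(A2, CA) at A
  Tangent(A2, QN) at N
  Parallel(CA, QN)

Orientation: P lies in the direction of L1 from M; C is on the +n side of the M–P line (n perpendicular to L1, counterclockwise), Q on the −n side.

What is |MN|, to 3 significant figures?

32.9

The slot axis is L1's direction at 67.9°, so u = (cos 67.9°, sin 67.9°) = (0.376, 0.927) and n = (−sin 67.9°, cos 67.9°) = (-0.927, 0.376). M is at the origin and P lies 32.1 along u from M, so P = 32.1·u = (12.1, 29.7). Tangency of A1 to both parallel lines with radius 7.0 puts C and Q at M ± 7.0·n: C = (-6.49, 2.63), Q = (6.49, -2.63). Equal radii place A and N the same way about P: A = P + 7.0·n = (5.59, 32.4), N = P − 7.0·n = (18.6, 27.1). Then |MN| = |N − M| = 32.9.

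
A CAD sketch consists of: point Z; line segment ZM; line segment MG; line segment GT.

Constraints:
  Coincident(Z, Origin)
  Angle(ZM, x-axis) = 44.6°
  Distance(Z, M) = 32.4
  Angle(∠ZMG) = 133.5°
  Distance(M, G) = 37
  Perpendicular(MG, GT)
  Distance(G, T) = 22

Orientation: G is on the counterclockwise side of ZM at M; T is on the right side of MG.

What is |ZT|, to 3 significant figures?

74.7

Z is at the origin; ZM runs at 44.6° with length 32.4, so M = 32.4·(cos 44.6°, sin 44.6°) = (23.1, 22.7). ∠ZMG = 133.5°, so MG runs at 44.6° + (180° − 133.5°) = 91.1° from the x-axis; with |MG| = 37.0, G = M + 37.0·(cos 91.1°, sin 91.1°) = (22.4, 59.7). MG is perpendicular to GT; with |GT| = 22.0 on the right of MG, T = G + 22.0·(1.00, 0.0192) = (44.4, 60.2). Then |ZT| = |T − Z| = 74.7.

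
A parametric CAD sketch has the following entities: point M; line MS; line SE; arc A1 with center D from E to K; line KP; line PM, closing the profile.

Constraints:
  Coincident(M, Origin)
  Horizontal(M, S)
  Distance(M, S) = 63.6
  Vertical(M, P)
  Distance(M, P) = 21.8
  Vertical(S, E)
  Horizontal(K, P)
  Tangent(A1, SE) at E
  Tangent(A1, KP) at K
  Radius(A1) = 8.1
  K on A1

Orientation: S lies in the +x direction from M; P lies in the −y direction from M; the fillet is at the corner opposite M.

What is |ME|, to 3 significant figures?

65.1

The virtual corner opposite M is at (63.6, -21.8). The tangent condition forces DE to be normal to SE and A1 meets KP tangentially, so DK is at right angles to KP, with radius 8.1, so the center D sits 8.1 in from both sides at D = (55.5, -13.7). That places the tangent points at E = (63.6, -13.7) on SE and K = (55.5, -21.8) on KP. Then |ME| = |E − M| = 65.1.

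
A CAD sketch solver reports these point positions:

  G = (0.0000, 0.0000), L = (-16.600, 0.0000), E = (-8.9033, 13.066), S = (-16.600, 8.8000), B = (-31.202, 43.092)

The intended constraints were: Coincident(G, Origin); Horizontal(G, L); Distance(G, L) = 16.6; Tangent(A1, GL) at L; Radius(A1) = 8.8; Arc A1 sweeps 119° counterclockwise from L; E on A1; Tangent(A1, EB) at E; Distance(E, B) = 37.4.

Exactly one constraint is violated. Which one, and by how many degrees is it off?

Tangent(A1, EB) at E — off by 7.60°.

G = (0.00, 0.00) ✓; G.y = 0.00, L.y = 0.00 ✓; |GL| = 16.60 ✓; ∠(SL, LG) = 90.00° ✓; |SL| = 8.800 ✓; bearing(S→E) − bearing(S→L) = 119.0° ✓; |SE| = 8.800 ✓; ∠(SE, EB) = 82.40° ✗; |EB| = 37.40 ✓.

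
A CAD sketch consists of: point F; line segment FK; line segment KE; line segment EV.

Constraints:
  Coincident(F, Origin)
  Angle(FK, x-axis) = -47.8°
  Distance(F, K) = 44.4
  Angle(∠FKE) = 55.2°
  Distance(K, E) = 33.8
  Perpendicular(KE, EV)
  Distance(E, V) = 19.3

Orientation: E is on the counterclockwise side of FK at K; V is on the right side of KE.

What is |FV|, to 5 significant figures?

56.397

F is at the origin; FK runs at -47.8° with length 44.4, so K = 44.4·(cos -47.8°, sin -47.8°) = (29.824, -32.892). ∠FKE = 55.2°, so KE runs at -47.8° + (180° − 55.2°) = 77.000° from the x-axis; with |KE| = 33.8, E = K + 33.8·(cos 77.000°, sin 77.000°) = (37.428, 0.041984). KE is perpendicular to EV; with |EV| = 19.3 on the right of KE, V = E + 19.3·(0.97437, -0.22495) = (56.233, -4.2996). Then |FV| = |V − F| = 56.397.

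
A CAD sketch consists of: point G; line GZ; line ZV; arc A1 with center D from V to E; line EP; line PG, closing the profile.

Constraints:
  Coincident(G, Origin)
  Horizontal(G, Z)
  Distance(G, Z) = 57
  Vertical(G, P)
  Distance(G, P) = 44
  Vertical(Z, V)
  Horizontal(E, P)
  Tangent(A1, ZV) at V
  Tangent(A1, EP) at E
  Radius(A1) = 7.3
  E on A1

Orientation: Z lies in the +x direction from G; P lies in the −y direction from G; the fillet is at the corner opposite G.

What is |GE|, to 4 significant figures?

66.38

G is at the origin; GZ is horizontal with |GZ| = 57.0 and Z on the +x side, so Z = (57.00, 0.000). GP is vertical with |GP| = 44.0 and P on the −y side, so P = (0.000, -44.00). The virtual corner opposite G is at (57.00, -44.00). The tangent condition forces DV to be normal to ZV and tangency of A1 to EP means the radius DE is perpendicular to EP, with radius 7.3, so the center D sits 7.3 in from both sides at D = (49.70, -36.70). That places the tangent points at V = (57.00, -36.70) on ZV and E = (49.70, -44.00) on EP. Then |GE| = |E − G| = 66.38.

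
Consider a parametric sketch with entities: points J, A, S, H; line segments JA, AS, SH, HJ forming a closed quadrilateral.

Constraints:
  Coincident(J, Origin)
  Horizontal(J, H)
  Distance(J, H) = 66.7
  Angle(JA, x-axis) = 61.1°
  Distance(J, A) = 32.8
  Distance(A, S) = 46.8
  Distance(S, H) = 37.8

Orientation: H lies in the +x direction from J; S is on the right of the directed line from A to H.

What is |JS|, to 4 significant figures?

35.49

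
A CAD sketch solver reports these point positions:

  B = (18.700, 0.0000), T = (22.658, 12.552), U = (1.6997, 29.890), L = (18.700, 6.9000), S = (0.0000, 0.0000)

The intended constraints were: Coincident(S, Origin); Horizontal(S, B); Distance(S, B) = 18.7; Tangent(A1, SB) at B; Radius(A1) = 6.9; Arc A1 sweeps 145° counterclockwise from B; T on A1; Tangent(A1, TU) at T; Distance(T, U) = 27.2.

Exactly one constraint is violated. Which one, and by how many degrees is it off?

Tangent(A1, TU) at T — off by 4.60°.

S = (0.00, 0.00) ✓; S.y = 0.00, B.y = 0.00 ✓; |SB| = 18.70 ✓; ∠(LB, BS) = 90.00° ✓; |LB| = 6.900 ✓; bearing(L→T) − bearing(L→B) = 145.0° ✓; |LT| = 6.900 ✓; ∠(LT, TU) = 94.60° ✗; |TU| = 27.20 ✓.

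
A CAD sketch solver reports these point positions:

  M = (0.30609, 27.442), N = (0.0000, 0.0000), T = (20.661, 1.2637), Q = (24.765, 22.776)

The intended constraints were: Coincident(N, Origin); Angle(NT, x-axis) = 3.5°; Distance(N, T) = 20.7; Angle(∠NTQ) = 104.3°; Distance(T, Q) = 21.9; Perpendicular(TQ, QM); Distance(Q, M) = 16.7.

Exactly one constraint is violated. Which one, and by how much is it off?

Distance(Q, M) = 16.7 — off by 8.20.

N = (0.00, 0.00) ✓; NT at 3.500° ✓; |NT| = 20.70 ✓; ∠NTQ = 104.3° ✓; |TQ| = 21.90 ✓; ∠(TQ, QM) = 90.00° ✓; |QM| = 24.90 ✗.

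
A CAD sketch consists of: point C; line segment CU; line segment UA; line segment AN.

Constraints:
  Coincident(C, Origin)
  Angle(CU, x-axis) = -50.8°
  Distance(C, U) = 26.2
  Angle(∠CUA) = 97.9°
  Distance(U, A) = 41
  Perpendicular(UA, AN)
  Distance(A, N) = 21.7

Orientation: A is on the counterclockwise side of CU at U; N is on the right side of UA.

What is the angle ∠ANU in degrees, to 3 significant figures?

62.1°

C is at the origin; CU runs at -50.8° with length 26.2, so U = 26.2·(cos -50.8°, sin -50.8°) = (16.6, -20.3). ∠CUA = 97.9°, so UA runs at -50.8° + (180° − 97.9°) = 31.3° from the x-axis; with |UA| = 41.0, A = U + 41.0·(cos 31.3°, sin 31.3°) = (51.6, 0.997). UA ⟂ AN; with |AN| = 21.7 on the right of UA, N = A + 21.7·(0.520, -0.854) = (62.9, -17.5). Then cos ∠ANU = NA·NU / (|NA||NU|), giving 62.1°.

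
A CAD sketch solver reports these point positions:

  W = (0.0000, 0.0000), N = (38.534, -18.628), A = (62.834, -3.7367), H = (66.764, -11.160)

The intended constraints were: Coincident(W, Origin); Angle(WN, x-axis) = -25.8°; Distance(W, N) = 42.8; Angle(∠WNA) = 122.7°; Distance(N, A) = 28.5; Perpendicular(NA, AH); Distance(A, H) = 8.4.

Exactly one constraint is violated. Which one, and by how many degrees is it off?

Perpendicular(NA, AH) — off by 3.60°.

W = (0.00, 0.00) ✓; WN at -25.80° ✓; |WN| = 42.80 ✓; ∠WNA = 122.7° ✓; |NA| = 28.50 ✓; ∠(NA, AH) = 93.60° ✗; |AH| = 8.399 ✓.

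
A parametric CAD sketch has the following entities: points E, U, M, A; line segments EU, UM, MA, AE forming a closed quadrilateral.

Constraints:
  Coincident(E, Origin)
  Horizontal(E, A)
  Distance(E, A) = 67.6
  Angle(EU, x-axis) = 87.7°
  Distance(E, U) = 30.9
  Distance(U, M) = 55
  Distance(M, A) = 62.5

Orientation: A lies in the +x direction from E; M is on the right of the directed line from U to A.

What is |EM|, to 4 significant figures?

25.39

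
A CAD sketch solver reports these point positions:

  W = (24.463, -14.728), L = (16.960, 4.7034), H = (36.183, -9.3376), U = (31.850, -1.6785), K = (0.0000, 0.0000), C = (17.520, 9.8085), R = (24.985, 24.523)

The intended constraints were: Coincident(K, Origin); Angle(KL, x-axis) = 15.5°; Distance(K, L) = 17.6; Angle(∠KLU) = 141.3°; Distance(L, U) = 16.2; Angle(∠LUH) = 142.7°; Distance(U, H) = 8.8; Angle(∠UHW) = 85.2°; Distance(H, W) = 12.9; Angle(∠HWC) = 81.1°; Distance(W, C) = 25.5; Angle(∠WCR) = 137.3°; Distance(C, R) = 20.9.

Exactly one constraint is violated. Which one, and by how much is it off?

Distance(C, R) = 20.9 — off by 4.40.

K = (0.00, 0.00) ✓; KL at 15.50° ✓; |KL| = 17.60 ✓; ∠KLU = 141.3° ✓; |LU| = 16.20 ✓; ∠LUH = 142.7° ✓; |UH| = 8.800 ✓; ∠UHW = 85.20° ✓; |HW| = 12.90 ✓; ∠HWC = 81.10° ✓; |WC| = 25.50 ✓; ∠WCR = 137.3° ✓; |CR| = 16.50 ✗.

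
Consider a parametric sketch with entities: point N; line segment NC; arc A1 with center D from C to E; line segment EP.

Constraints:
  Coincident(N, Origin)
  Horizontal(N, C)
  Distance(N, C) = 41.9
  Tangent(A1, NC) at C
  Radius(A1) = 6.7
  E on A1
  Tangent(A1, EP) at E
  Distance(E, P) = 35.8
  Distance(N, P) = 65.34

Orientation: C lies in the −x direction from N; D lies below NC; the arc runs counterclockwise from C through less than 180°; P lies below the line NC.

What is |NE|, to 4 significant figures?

49.02

N is at the origin; N and C share the same y with |NC| = 41.9 and C on the −x side, so C = (-41.90, 0.000). Tangency of A1 to NC means the radius DC is perpendicular to NC, so D = C + (0, -6.7) = (-41.90, -6.700). Since DE ⟂ EP (tangency), |DP| = √(6.7² + 35.8²) = 36.42 regardless of where E sits on A1. So P lies on both circle(N, 65.34) and circle(D, 36.42); the below-NC intersection is P = (-49.85, -42.24). E is the foot of the tangent from P: E = (-48.60, -6.466).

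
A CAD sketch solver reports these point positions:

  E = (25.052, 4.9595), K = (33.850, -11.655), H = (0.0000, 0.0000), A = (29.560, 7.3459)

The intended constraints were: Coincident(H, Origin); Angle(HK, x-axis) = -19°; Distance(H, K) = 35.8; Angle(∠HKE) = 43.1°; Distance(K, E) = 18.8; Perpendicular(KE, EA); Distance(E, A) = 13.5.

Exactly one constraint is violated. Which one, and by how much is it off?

Distance(E, A) = 13.5 — off by 8.40.

H = (0.00, 0.00) ✓; HK at -19.00° ✓; |HK| = 35.80 ✓; ∠HKE = 43.10° ✓; |KE| = 18.80 ✓; ∠(KE, EA) = 90.01° ✓; |EA| = 5.101 ✗.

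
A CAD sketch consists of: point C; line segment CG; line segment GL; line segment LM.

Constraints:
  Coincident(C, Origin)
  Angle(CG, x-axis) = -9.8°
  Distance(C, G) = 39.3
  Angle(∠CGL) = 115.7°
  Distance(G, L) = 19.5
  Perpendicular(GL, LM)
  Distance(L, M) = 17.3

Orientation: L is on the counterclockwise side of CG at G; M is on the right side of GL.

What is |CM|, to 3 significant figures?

64.1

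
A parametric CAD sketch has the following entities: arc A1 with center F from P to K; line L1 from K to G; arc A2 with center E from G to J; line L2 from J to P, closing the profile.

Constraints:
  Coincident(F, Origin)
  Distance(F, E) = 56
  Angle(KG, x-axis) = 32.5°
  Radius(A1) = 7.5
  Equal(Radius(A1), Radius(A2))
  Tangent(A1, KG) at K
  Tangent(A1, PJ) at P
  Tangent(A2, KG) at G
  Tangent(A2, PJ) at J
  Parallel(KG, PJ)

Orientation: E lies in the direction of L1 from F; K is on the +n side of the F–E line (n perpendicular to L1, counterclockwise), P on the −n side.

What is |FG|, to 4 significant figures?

56.50

The slot axis is L1's direction at 32.5°, so u = (cos 32.5°, sin 32.5°) = (0.8434, 0.5373) and n = (−sin 32.5°, cos 32.5°) = (-0.5373, 0.8434). F is at the origin and E lies 56.0 along u from F, so E = 56.0·u = (47.23, 30.09). Tangency of A1 to both parallel lines with radius 7.5 puts K and P at F ± 7.5·n: K = (-4.030, 6.325), P = (4.030, -6.325). Equal radii place G and J the same way about E: G = E + 7.5·n = (43.20, 36.41), J = E − 7.5·n = (51.26, 23.76). Then |FG| = |G − F| = 56.50.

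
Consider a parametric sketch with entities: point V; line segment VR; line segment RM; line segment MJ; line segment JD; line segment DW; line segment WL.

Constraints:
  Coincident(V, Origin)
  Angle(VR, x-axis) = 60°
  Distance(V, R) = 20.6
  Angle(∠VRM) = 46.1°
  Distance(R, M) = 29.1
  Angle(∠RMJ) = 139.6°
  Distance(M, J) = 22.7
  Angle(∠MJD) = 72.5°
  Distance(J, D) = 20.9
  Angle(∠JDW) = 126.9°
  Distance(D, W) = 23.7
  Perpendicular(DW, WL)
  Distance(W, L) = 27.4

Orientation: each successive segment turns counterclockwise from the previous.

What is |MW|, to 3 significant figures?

28.4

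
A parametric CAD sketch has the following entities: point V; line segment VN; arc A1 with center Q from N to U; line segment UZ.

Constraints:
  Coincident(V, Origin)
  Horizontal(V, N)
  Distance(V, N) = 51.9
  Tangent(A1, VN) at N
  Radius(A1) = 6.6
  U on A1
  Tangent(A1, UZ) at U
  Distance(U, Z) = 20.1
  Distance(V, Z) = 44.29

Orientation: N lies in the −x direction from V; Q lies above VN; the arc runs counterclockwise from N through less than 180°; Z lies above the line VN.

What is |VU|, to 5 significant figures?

45.987

V is at the origin; VN is horizontal with |VN| = 51.9 and N on the −x side, so N = (-51.900, 0.0000). The tangent condition forces QN to be normal to VN, so Q = N + (0, 6.6) = (-51.900, 6.6000). Since QU ⟂ UZ (tangency), |QZ| = √(6.6² + 20.1²) = 21.156 regardless of where U sits on A1. So Z lies on both circle(V, 44.29) and circle(Q, 21.156); the above-VN intersection is Z = (-38.079, 22.618). U is the foot of the tangent from Z: U = (-45.807, 4.0625).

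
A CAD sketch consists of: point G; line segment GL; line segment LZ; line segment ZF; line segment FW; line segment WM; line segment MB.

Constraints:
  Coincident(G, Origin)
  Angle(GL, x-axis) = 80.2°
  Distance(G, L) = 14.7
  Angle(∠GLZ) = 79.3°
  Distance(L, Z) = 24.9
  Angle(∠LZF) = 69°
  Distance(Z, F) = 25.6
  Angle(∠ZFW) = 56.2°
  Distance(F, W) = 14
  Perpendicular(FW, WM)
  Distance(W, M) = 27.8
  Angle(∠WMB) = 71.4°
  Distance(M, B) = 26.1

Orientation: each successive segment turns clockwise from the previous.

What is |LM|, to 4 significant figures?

30.58

G is at the origin; GL runs at 80.2° with length 14.7, so L = (2.502, 14.49). ∠GLZ = 79.3° gives LZ at -20.50° from the x-axis; with |LZ| = 24.9, Z = (25.83, 5.765). ∠LZF = 69.0° gives ZF at -131.5° from the x-axis; with |ZF| = 25.6, F = (8.862, -13.41). ∠ZFW = 56.2° gives FW at 104.7° from the x-axis; with |FW| = 14.0, W = (5.310, 0.1338). FW ⟂ WM, so WM runs at 14.70°; with |WM| = 27.8, M = (32.20, 7.188). Then |LM| = |M − L| = 30.58.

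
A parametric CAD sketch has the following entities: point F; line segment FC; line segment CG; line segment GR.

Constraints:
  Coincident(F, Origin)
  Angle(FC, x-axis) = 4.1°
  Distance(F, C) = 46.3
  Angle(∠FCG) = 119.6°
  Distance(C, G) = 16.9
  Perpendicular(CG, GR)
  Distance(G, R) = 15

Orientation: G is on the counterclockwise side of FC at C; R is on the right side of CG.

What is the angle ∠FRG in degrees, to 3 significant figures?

35.7°

F is at the origin; FC runs at 4.1° with length 46.3, so C = 46.3·(cos 4.1°, sin 4.1°) = (46.2, 3.31). ∠FCG = 119.6°, so CG runs at 4.1° + (180° − 119.6°) = 64.5° from the x-axis; with |CG| = 16.9, G = C + 16.9·(cos 64.5°, sin 64.5°) = (53.5, 18.6). CG is perpendicular to GR; with |GR| = 15.0 on the right of CG, R = G + 15.0·(0.903, -0.431) = (67.0, 12.1). Then cos ∠FRG = RF·RG / (|RF||RG|), giving 35.7°.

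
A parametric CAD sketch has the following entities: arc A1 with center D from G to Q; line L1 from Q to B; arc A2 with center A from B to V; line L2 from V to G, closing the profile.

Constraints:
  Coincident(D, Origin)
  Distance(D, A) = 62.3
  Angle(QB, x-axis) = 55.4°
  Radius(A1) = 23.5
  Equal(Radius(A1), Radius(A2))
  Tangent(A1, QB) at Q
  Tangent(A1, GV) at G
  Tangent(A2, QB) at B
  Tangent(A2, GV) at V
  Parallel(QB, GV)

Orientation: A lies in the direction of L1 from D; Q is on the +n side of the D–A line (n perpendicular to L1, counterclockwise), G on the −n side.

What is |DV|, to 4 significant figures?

66.58

The slot axis is L1's direction at 55.4°, so u = (cos 55.4°, sin 55.4°) = (0.5678, 0.8231) and n = (−sin 55.4°, cos 55.4°) = (-0.8231, 0.5678). D is at the origin and A lies 62.3 along u from D, so A = 62.3·u = (35.38, 51.28). Tangency of A1 to both parallel lines with radius 23.5 puts Q and G at D ± 23.5·n: Q = (-19.34, 13.34), G = (19.34, -13.34). Equal radii place B and V the same way about A: B = A + 23.5·n = (16.03, 64.63), V = A − 23.5·n = (54.72, 37.94). Then |DV| = |V − D| = 66.58.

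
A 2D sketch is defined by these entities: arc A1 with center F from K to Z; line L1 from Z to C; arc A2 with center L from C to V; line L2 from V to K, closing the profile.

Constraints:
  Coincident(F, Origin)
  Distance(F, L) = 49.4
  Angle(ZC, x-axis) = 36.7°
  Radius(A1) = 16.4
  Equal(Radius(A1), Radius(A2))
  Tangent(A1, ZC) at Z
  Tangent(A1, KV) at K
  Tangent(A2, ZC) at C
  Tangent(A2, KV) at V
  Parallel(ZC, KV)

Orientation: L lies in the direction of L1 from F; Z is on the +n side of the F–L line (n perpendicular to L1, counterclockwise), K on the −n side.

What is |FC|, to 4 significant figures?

52.05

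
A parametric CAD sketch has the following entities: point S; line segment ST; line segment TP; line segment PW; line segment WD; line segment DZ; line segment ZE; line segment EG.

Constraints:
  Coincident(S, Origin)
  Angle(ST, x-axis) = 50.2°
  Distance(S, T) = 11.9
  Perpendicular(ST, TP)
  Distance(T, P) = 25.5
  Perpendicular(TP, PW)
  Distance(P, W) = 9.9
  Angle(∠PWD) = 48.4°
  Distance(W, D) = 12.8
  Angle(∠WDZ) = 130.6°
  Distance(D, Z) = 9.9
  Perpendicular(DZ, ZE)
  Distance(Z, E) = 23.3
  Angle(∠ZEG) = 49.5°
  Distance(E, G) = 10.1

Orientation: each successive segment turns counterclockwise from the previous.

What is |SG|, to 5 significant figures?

34.986

DZ ⟂ ZE, so ZE runs at 141.20°; with |ZE| = 23.3, E = (-17.473, 40.577). ∠ZEG = 49.5° gives EG at -88.300° from the x-axis; with |EG| = 10.1, G = (-17.173, 30.481). Then |SG| = |G − S| = 34.986.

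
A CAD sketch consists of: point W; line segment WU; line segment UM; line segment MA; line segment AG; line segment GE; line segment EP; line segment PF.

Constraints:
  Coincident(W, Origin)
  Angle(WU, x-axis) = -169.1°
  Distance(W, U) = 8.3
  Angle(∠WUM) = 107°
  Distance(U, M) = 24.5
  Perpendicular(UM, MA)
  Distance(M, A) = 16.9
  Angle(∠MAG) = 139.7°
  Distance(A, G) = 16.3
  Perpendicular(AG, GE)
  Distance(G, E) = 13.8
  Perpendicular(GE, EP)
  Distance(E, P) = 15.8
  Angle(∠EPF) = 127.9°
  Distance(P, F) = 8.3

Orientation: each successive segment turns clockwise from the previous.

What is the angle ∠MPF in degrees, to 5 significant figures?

40.005°

GE ⟂ EP, so EP runs at 167.60°; with |EP| = 15.8, P = (-7.1539, 14.405). ∠EPF = 127.9° gives PF at 115.50° from the x-axis; with |PF| = 8.3, F = (-10.727, 21.897). Then cos ∠MPF = PM·PF / (|PM||PF|), giving 40.005°.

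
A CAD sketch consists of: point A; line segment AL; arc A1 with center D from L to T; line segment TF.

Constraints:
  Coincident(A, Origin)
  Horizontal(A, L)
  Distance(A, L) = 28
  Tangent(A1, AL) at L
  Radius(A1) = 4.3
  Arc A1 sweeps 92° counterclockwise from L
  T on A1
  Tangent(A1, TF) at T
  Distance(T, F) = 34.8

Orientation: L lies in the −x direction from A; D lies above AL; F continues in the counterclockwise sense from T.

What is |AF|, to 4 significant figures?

46.47

A is at the origin; AL is horizontal with |AL| = 28.0 and L on the −x side, so L = (-28.00, 0.000). The tangent condition forces DL to be normal to AL, so D = L + (0, 4.3) = (-28.00, 4.300). On A1, L sits at bearing -90° from D; a 92° counterclockwise sweep puts T at bearing 2°, so T = D + 4.3·(cos 2°, sin 2°) = (-23.70, 4.450). Tangency of A1 to TF means the radius DT is perpendicular to TF, so TF runs along (−sin 2°, cos 2°); with |TF| = 34.8, F = (-24.92, 39.23). Then |AF| = |F − A| = 46.47.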